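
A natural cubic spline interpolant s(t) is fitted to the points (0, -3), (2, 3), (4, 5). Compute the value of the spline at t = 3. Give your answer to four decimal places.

Put m_i = s'' at the i-th knot. Here h = (2, 2) and Δ = (3, 1), so the interior equations h_(i-1)·m_(i-1) + 2(h_(i-1)+h_i)·m_i + h_i·m_(i+1) = 6(Δ_i − Δ_(i-1)) read
  2·m_0 + 8·m_1 + 2·m_2 = 6(Δ_1 - Δ_0) = -12
Natural end conditions: m_0 = m_2 = 0.
Forward elimination and back-substitution give m_0 = 0, m_1 = -3/2, m_2 = 0.
On [2, 4], s(t) = 3 + 2·(t - 2) - 3/4·(t - 2)² + 1/8·(t - 2)³.
With (t - 2) = 1: s(3) = 35/8.

4.3750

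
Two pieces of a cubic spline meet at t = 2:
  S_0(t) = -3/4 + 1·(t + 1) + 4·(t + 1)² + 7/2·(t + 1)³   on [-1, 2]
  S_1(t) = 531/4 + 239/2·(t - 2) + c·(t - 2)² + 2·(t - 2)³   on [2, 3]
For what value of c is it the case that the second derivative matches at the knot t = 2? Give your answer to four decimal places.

S_0''(t) = 8 + 21·(t + 1), so S_0''(2) = 71. On the right, S_1''(2) = 2c, so c = 71/2.

35.5000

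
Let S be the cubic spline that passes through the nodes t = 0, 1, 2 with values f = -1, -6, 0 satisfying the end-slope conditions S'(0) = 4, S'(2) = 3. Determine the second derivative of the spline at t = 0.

Put m_i = S'' at the i-th knot. Here h = (1, 1) and Δ = (-5, 6), so the interior equations h_(i-1)·m_(i-1) + 2(h_(i-1)+h_i)·m_i + h_i·m_(i+1) = 6(Δ_i − Δ_(i-1)) read
  1·m_0 + 4·m_1 + 1·m_2 = 6(Δ_1 - Δ_0) = 66
Clamped end conditions give two more equations: 2h_0·m_0 + h_0·m_1 = 6(Δ_0 - S'(0)) = -54 and h_1·m_1 + 2h_1·m_2 = 6(S'(2) - Δ_1) = -18.
Solving the tridiagonal system: m_0 = -44, m_1 = 34, m_2 = -26.

-44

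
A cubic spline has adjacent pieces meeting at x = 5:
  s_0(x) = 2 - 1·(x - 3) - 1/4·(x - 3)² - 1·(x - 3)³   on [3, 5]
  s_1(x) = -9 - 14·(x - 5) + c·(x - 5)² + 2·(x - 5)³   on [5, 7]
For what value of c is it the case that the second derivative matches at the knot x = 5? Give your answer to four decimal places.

s_0''(x) = -1/2 - 6·(x - 3), so s_0''(5) = -25/2. On the right, s_1''(5) = 2c, so c = -25/4.

-6.2500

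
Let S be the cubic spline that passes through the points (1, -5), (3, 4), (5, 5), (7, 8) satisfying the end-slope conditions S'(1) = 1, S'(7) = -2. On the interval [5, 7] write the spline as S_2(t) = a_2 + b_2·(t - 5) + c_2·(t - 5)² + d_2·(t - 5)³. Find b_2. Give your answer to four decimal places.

With M_i denoting the second derivative at x_i, h_i = 2, 2, 2, and Δ_i = (y_(i+1) − y_i)/h_i = 9/2, 1/2, 3/2:
  2·M_0 + 8·M_1 + 2·M_2 = 6(Δ_1 - Δ_0) = -24
  2·M_1 + 8·M_2 + 2·M_3 = 6(Δ_2 - Δ_1) = 6
Clamped end conditions give two more equations: 2h_0·M_0 + h_0·M_1 = 6(Δ_0 - S'(1)) = 21 and h_2·M_2 + 2h_2·M_3 = 6(S'(7) - Δ_2) = -21.
Forward elimination and back-substitution give M_0 = 83/10, M_1 = -61/10, M_2 = 41/10, M_3 = -73/10.
On [5, 7], with S_2(t) = a_2 + b_2·(t - 5) + c_2·(t - 5)² + d_2·(t - 5)³: c_2 = M_2/2 = 41/20, d_2 = (M_3 - M_2)/(6h_2) = -19/20, b_2 = Δ_2 - h_2(2M_2 + M_3)/6 = 6/5.

1.2000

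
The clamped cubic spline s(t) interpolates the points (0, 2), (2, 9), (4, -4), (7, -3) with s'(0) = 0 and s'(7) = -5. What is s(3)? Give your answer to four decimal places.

Write m_i for s''(x_i). With h_i = 2, 2, 3 and divided differences Δ_i = 7/2, -13/2, 1/3, the continuity of s' gives the tridiagonal system
  2·m_0 + 8·m_1 + 2·m_2 = 6(Δ_1 - Δ_0) = -60
  2·m_1 + 10·m_2 + 3·m_3 = 6(Δ_2 - Δ_1) = 41
Clamped end conditions give two more equations: 2h_0·m_0 + h_0·m_1 = 6(Δ_0 - s'(0)) = 21 and h_2·m_2 + 2h_2·m_3 = 6(s'(7) - Δ_2) = -32.
Hence m_0 = 432/37, m_1 = -951/74, m_2 = 360/37, m_3 = -1132/111.
On [2, 4], s(t) = 9 - 87/74·(t - 2) - 951/148·(t - 2)² + 557/296·(t - 2)³.
With (t - 2) = 1: s(3) = 971/296.

3.2804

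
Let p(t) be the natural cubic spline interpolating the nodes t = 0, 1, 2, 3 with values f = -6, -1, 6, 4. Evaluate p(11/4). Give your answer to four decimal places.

5.0938

Put σ_i = p'' at the i-th knot. Here h = (1, 1, 1) and Δ = (5, 7, -2), so the interior equations h_(i-1)·σ_(i-1) + 2(h_(i-1)+h_i)·σ_i + h_i·σ_(i+1) = 6(Δ_i − Δ_(i-1)) read
  1·σ_0 + 4·σ_1 + 1·σ_2 = 6(Δ_1 - Δ_0) = 12
  1·σ_1 + 4·σ_2 + 1·σ_3 = 6(Δ_2 - Δ_1) = -54
Natural end conditions: σ_0 = σ_3 = 0.
Solving: σ_0 = 0, σ_1 = 34/5, σ_2 = -76/5, σ_3 = 0.
On [2, 3], p(t) = 6 + 46/15·(t - 2) - 38/5·(t - 2)² + 38/15·(t - 2)³.
With (t - 2) = 3/4: p(11/4) = 163/32.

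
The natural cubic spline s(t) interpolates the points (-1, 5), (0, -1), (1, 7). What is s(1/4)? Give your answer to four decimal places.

Write σ_i for s''(x_i). With h_i = 1, 1 and divided differences Δ_i = -6, 8, the continuity of s' gives the tridiagonal system
  1·σ_0 + 4·σ_1 + 1·σ_2 = 6(Δ_1 - Δ_0) = 84
Natural end conditions: σ_0 = σ_2 = 0.
Solving the tridiagonal system: σ_0 = 0, σ_1 = 21, σ_2 = 0.
On [0, 1], s(t) = -1 + 1·t + 21/2·t² - 7/2·t³.
With t = 1/4: s(1/4) = -19/128.

-0.1484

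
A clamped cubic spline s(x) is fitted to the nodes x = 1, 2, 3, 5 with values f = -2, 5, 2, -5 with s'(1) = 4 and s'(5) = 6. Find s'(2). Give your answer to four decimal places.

With M_i denoting the second derivative at x_i, h_i = 1, 1, 2, and Δ_i = (y_(i+1) − y_i)/h_i = 7, -3, -7/2:
  1·M_0 + 4·M_1 + 1·M_2 = 6(Δ_1 - Δ_0) = -60
  1·M_1 + 6·M_2 + 2·M_3 = 6(Δ_2 - Δ_1) = -3
Clamped end conditions give two more equations: 2h_0·M_0 + h_0·M_1 = 6(Δ_0 - s'(1)) = 18 and h_2·M_2 + 2h_2·M_3 = 6(s'(5) - Δ_2) = 57.
Solving: M_0 = 37/2, M_1 = -19, M_2 = -5/2, M_3 = 31/2.
On [2, 3], s'(x) = b_1 + 2c_1·(x - 2) + 3d_1·(x - 2)² with b_1 = Δ_1 - h_1(2M_1 + M_2)/6 = 15/4, c_1 = M_1/2 = -19/2, d_1 = (M_2 - M_1)/(6h_1) = 11/4. So s'(2) = 15/4.

3.7500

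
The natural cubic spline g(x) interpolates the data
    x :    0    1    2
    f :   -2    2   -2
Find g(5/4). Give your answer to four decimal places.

1.6563

Let m_i = g''(x_i). Step sizes h_i = 1, 1; slopes of the chords Δ_i = (y_(i+1) - y_i)/h_i = 4, -4.
  1·m_0 + 4·m_1 + 1·m_2 = 6(Δ_1 - Δ_0) = -48
Natural end conditions: m_0 = m_2 = 0.
Solving the tridiagonal system: m_0 = 0, m_1 = -12, m_2 = 0.
On [1, 2], g(x) = 2 + 0·(x - 1) - 6·(x - 1)² + 2·(x - 1)³.
With (x - 1) = 1/4: g(5/4) = 53/32.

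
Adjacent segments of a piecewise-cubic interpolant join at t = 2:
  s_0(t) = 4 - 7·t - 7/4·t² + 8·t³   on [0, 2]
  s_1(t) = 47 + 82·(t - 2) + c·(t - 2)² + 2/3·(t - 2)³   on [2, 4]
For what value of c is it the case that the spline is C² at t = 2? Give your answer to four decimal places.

s_0''(t) = -7/2 + 48·t, so s_0''(2) = 185/2. On the right, s_1''(2) = 2c, so c = 185/4.

46.2500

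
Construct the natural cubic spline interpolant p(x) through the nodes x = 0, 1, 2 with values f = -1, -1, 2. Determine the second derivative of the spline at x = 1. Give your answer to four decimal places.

4.5000

Write M_i for p''(x_i). With h_i = 1, 1 and divided differences Δ_i = 0, 3, the continuity of p' gives the tridiagonal system
  1·M_0 + 4·M_1 + 1·M_2 = 6(Δ_1 - Δ_0) = 18
Natural end conditions: M_0 = M_2 = 0.
Solving the tridiagonal system: M_0 = 0, M_1 = 9/2, M_2 = 0.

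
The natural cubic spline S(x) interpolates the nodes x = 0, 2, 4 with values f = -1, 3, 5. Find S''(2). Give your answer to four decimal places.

-0.7500

Write M_i for S''(x_i). With h_i = 2, 2 and divided differences Δ_i = 2, 1, the continuity of S' gives the tridiagonal system
  2·M_0 + 8·M_1 + 2·M_2 = 6(Δ_1 - Δ_0) = -6
Natural end conditions: M_0 = M_2 = 0.
Forward elimination and back-substitution give M_0 = 0, M_1 = -3/4, M_2 = 0.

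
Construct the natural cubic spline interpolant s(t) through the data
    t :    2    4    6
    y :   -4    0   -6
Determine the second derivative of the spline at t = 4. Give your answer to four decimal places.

-3.7500

Write M_i for s''(x_i). With h_i = 2, 2 and divided differences Δ_i = 2, -3, the continuity of s' gives the tridiagonal system
  2·M_0 + 8·M_1 + 2·M_2 = 6(Δ_1 - Δ_0) = -30
Natural end conditions: M_0 = M_2 = 0.
Hence M_0 = 0, M_1 = -15/4, M_2 = 0.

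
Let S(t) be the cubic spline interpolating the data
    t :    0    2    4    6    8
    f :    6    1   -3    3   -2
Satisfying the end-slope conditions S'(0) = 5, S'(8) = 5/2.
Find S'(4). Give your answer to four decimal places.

Put σ_i = S'' at the i-th knot. Here h = (2, 2, 2, 2) and Δ = (-5/2, -2, 3, -5/2), so the interior equations h_(i-1)·σ_(i-1) + 2(h_(i-1)+h_i)·σ_i + h_i·σ_(i+1) = 6(Δ_i − Δ_(i-1)) read
  2·σ_0 + 8·σ_1 + 2·σ_2 = 6(Δ_1 - Δ_0) = 3
  2·σ_1 + 8·σ_2 + 2·σ_3 = 6(Δ_2 - Δ_1) = 30
  2·σ_2 + 8·σ_3 + 2·σ_4 = 6(Δ_3 - Δ_2) = -33
Clamped end conditions give two more equations: 2h_0·σ_0 + h_0·σ_1 = 6(Δ_0 - S'(0)) = -45 and h_3·σ_3 + 2h_3·σ_4 = 6(S'(8) - Δ_3) = 30.
Solving the tridiagonal system: σ_0 = -197/16, σ_1 = 17/8, σ_2 = 85/16, σ_3 = -67/8, σ_4 = 187/16.
On [4, 6], S'(t) = b_2 + 2c_2·(t - 4) + 3d_2·(t - 4)² with b_2 = Δ_2 - h_2(2σ_2 + σ_3)/6 = 9/4, c_2 = σ_2/2 = 85/32, d_2 = (σ_3 - σ_2)/(6h_2) = -73/64. So S'(4) = 9/4.

2.2500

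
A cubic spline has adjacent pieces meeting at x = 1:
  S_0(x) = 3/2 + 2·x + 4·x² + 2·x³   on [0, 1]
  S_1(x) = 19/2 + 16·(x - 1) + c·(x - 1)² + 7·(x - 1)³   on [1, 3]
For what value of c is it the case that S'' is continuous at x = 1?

10

S_0''(x) = 8 + 12·x, so S_0''(1) = 20. On the right, S_1''(1) = 2c, so c = 10.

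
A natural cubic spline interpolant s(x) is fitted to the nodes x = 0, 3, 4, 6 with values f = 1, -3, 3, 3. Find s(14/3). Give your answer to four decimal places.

With M_i denoting the second derivative at x_i, h_i = 3, 1, 2, and Δ_i = (y_(i+1) − y_i)/h_i = -4/3, 6, 0:
  3·M_0 + 8·M_1 + 1·M_2 = 6(Δ_1 - Δ_0) = 44
  1·M_1 + 6·M_2 + 2·M_3 = 6(Δ_2 - Δ_1) = -36
Natural end conditions: M_0 = M_3 = 0.
Solving: M_0 = 0, M_1 = 300/47, M_2 = -332/47, M_3 = 0.
On [4, 6], s(x) = 3 + 664/141·(x - 4) - 166/47·(x - 4)² + 83/141·(x - 4)³.
With (x - 4) = 2/3: s(14/3) = 18061/3807.

4.7442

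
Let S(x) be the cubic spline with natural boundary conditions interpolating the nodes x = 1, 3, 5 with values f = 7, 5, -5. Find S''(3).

-3

With M_i denoting the second derivative at x_i, h_i = 2, 2, and Δ_i = (y_(i+1) − y_i)/h_i = -1, -5:
  2·M_0 + 8·M_1 + 2·M_2 = 6(Δ_1 - Δ_0) = -24
Natural end conditions: M_0 = M_2 = 0.
Hence M_0 = 0, M_1 = -3, M_2 = 0.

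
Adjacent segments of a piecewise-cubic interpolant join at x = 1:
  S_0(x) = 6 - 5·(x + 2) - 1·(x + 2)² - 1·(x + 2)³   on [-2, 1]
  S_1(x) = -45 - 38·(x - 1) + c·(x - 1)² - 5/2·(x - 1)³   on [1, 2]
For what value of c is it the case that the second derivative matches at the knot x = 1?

S_0''(x) = -2 - 6·(x + 2), so S_0''(1) = -20. On the right, S_1''(1) = 2c, so c = -10.

-10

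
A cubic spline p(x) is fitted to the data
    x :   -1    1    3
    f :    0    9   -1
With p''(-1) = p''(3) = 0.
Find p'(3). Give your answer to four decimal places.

Put M_i = p'' at the i-th knot. Here h = (2, 2) and Δ = (9/2, -5), so the interior equations h_(i-1)·M_(i-1) + 2(h_(i-1)+h_i)·M_i + h_i·M_(i+1) = 6(Δ_i − Δ_(i-1)) read
  2·M_0 + 8·M_1 + 2·M_2 = 6(Δ_1 - Δ_0) = -57
Natural end conditions: M_0 = M_2 = 0.
Solving the tridiagonal system: M_0 = 0, M_1 = -57/8, M_2 = 0.
On [1, 3], p'(x) = b_1 + 2c_1·(x - 1) + 3d_1·(x - 1)² with b_1 = Δ_1 - h_1(2M_1 + M_2)/6 = -1/4, c_1 = M_1/2 = -57/16, d_1 = (M_2 - M_1)/(6h_1) = 19/32. So p'(3) = -59/8.

-7.3750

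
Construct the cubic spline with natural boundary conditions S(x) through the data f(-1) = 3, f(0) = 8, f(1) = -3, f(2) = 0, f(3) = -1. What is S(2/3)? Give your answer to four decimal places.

Put M_i = S'' at the i-th knot. Here h = (1, 1, 1, 1) and Δ = (5, -11, 3, -1), so the interior equations h_(i-1)·M_(i-1) + 2(h_(i-1)+h_i)·M_i + h_i·M_(i+1) = 6(Δ_i − Δ_(i-1)) read
  1·M_0 + 4·M_1 + 1·M_2 = 6(Δ_1 - Δ_0) = -96
  1·M_1 + 4·M_2 + 1·M_3 = 6(Δ_2 - Δ_1) = 84
  1·M_2 + 4·M_3 + 1·M_4 = 6(Δ_3 - Δ_2) = -24
Natural end conditions: M_0 = M_4 = 0.
Solving the tridiagonal system: M_0 = 0, M_1 = -225/7, M_2 = 228/7, M_3 = -99/7, M_4 = 0.
On [0, 1], S(x) = 8 - 40/7·x - 225/14·x² + 151/14·x³.
With x = 2/3: S(2/3) = 46/189.

0.2434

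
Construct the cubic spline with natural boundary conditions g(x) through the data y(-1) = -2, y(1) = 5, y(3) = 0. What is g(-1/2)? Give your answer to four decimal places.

Let σ_i = g''(x_i). Step sizes h_i = 2, 2; slopes of the chords Δ_i = (y_(i+1) - y_i)/h_i = 7/2, -5/2.
  2·σ_0 + 8·σ_1 + 2·σ_2 = 6(Δ_1 - Δ_0) = -36
Natural end conditions: σ_0 = σ_2 = 0.
Forward elimination and back-substitution give σ_0 = 0, σ_1 = -9/2, σ_2 = 0.
On [-1, 1], g(x) = -2 + 5·(x + 1) + 0·(x + 1)² - 3/8·(x + 1)³.
With (x + 1) = 1/2: g(-1/2) = 29/64.

0.4531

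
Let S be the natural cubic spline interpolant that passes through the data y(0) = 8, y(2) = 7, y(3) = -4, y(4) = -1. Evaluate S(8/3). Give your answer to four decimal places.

-1.1337

Let m_i = S''(x_i). Step sizes h_i = 2, 1, 1; slopes of the chords Δ_i = (y_(i+1) - y_i)/h_i = -1/2, -11, 3.
  2·m_0 + 6·m_1 + 1·m_2 = 6(Δ_1 - Δ_0) = -63
  1·m_1 + 4·m_2 + 1·m_3 = 6(Δ_2 - Δ_1) = 84
Natural end conditions: m_0 = m_3 = 0.
Hence m_0 = 0, m_1 = -336/23, m_2 = 567/23, m_3 = 0.
On [2, 3], S(x) = 7 - 471/46·(x - 2) - 168/23·(x - 2)² + 301/46·(x - 2)³.
With (x - 2) = 2/3: S(8/3) = -704/621.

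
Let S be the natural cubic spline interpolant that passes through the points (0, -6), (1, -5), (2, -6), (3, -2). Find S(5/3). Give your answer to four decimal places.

Write M_i for S''(x_i). With h_i = 1, 1, 1 and divided differences Δ_i = 1, -1, 4, the continuity of S' gives the tridiagonal system
  1·M_0 + 4·M_1 + 1·M_2 = 6(Δ_1 - Δ_0) = -12
  1·M_1 + 4·M_2 + 1·M_3 = 6(Δ_2 - Δ_1) = 30
Natural end conditions: M_0 = M_3 = 0.
Solving: M_0 = 0, M_1 = -26/5, M_2 = 44/5, M_3 = 0.
On [1, 2], S(t) = -5 - 11/15·(t - 1) - 13/5·(t - 1)² + 7/3·(t - 1)³.
With (t - 1) = 2/3: S(5/3) = -2411/405.

-5.9531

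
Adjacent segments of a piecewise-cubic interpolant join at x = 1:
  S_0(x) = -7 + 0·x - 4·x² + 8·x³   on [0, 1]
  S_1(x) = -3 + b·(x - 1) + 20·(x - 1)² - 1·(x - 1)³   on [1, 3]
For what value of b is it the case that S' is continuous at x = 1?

16

S_0'(x) = 0 - 8·x + 24·x², so S_0'(1) = 16. On the right, S_1'(1) = b, so b = 16.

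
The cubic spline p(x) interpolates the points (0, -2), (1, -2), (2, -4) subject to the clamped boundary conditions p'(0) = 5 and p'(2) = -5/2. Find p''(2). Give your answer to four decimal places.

Let M_i = p''(x_i). Step sizes h_i = 1, 1; slopes of the chords Δ_i = (y_(i+1) - y_i)/h_i = 0, -2.
  1·M_0 + 4·M_1 + 1·M_2 = 6(Δ_1 - Δ_0) = -12
Clamped end conditions give two more equations: 2h_0·M_0 + h_0·M_1 = 6(Δ_0 - p'(0)) = -30 and h_1·M_1 + 2h_1·M_2 = 6(p'(2) - Δ_1) = -3.
Forward elimination and back-substitution give M_0 = -63/4, M_1 = 3/2, M_2 = -9/4.

-2.2500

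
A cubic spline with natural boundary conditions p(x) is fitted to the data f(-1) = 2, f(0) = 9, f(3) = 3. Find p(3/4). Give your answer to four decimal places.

10.8223

With M_i denoting the second derivative at x_i, h_i = 1, 3, and Δ_i = (y_(i+1) − y_i)/h_i = 7, -2:
  1·M_0 + 8·M_1 + 3·M_2 = 6(Δ_1 - Δ_0) = -54
Natural end conditions: M_0 = M_2 = 0.
Forward elimination and back-substitution give M_0 = 0, M_1 = -27/4, M_2 = 0.
On [0, 3], p(x) = 9 + 19/4·x - 27/8·x² + 3/8·x³.
With x = 3/4: p(3/4) = 5541/512.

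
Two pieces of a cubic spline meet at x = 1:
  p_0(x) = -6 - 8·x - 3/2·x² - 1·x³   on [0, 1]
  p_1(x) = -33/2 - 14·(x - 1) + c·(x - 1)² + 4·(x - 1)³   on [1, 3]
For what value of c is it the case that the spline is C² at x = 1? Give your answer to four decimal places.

-4.5000

p_0''(x) = -3 - 6·x, so p_0''(1) = -9. On the right, p_1''(1) = 2c, so c = -9/2.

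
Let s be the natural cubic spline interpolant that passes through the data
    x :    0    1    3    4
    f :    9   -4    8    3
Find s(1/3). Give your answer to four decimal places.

Put m_i = s'' at the i-th knot. Here h = (1, 2, 1) and Δ = (-13, 6, -5), so the interior equations h_(i-1)·m_(i-1) + 2(h_(i-1)+h_i)·m_i + h_i·m_(i+1) = 6(Δ_i − Δ_(i-1)) read
  1·m_0 + 6·m_1 + 2·m_2 = 6(Δ_1 - Δ_0) = 114
  2·m_1 + 6·m_2 + 1·m_3 = 6(Δ_2 - Δ_1) = -66
Natural end conditions: m_0 = m_3 = 0.
Hence m_0 = 0, m_1 = 51/2, m_2 = -39/2, m_3 = 0.
On [0, 1], s(x) = 9 - 69/4·x + 0·x² + 17/4·x³.
With x = 1/3: s(1/3) = 92/27.

3.4074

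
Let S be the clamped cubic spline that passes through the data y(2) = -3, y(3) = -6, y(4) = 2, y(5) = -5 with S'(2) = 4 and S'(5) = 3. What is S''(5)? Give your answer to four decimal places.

52.5333

Let M_i = S''(x_i). Step sizes h_i = 1, 1, 1; slopes of the chords Δ_i = (y_(i+1) - y_i)/h_i = -3, 8, -7.
  1·M_0 + 4·M_1 + 1·M_2 = 6(Δ_1 - Δ_0) = 66
  1·M_1 + 4·M_2 + 1·M_3 = 6(Δ_2 - Δ_1) = -90
Clamped end conditions give two more equations: 2h_0·M_0 + h_0·M_1 = 6(Δ_0 - S'(2)) = -42 and h_2·M_2 + 2h_2·M_3 = 6(S'(5) - Δ_2) = 60.
Forward elimination and back-substitution give M_0 = -598/15, M_1 = 566/15, M_2 = -676/15, M_3 = 788/15.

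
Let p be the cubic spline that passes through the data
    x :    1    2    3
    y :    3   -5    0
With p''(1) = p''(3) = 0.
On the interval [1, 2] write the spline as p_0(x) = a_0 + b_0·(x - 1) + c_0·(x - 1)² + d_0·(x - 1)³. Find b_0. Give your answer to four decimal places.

-11.2500

Let m_i = p''(x_i). Step sizes h_i = 1, 1; slopes of the chords Δ_i = (y_(i+1) - y_i)/h_i = -8, 5.
  1·m_0 + 4·m_1 + 1·m_2 = 6(Δ_1 - Δ_0) = 78
Natural end conditions: m_0 = m_2 = 0.
Solving the tridiagonal system: m_0 = 0, m_1 = 39/2, m_2 = 0.
On [1, 2], with p_0(x) = a_0 + b_0·(x - 1) + c_0·(x - 1)² + d_0·(x - 1)³: c_0 = m_0/2 = 0, d_0 = (m_1 - m_0)/(6h_0) = 13/4, b_0 = Δ_0 - h_0(2m_0 + m_1)/6 = -45/4.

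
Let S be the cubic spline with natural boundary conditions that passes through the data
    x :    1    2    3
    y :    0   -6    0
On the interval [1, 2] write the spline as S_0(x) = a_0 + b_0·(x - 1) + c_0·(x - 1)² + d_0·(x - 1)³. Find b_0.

Put M_i = S'' at the i-th knot. Here h = (1, 1) and Δ = (-6, 6), so the interior equations h_(i-1)·M_(i-1) + 2(h_(i-1)+h_i)·M_i + h_i·M_(i+1) = 6(Δ_i − Δ_(i-1)) read
  1·M_0 + 4·M_1 + 1·M_2 = 6(Δ_1 - Δ_0) = 72
Natural end conditions: M_0 = M_2 = 0.
Solving the tridiagonal system: M_0 = 0, M_1 = 18, M_2 = 0.
On [1, 2], with S_0(x) = a_0 + b_0·(x - 1) + c_0·(x - 1)² + d_0·(x - 1)³: c_0 = M_0/2 = 0, d_0 = (M_1 - M_0)/(6h_0) = 3, b_0 = Δ_0 - h_0(2M_0 + M_1)/6 = -9.

-9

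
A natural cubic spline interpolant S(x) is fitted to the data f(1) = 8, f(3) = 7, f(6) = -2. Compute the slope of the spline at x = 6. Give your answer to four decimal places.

-3.7500

Put σ_i = S'' at the i-th knot. Here h = (2, 3) and Δ = (-1/2, -3), so the interior equations h_(i-1)·σ_(i-1) + 2(h_(i-1)+h_i)·σ_i + h_i·σ_(i+1) = 6(Δ_i − Δ_(i-1)) read
  2·σ_0 + 10·σ_1 + 3·σ_2 = 6(Δ_1 - Δ_0) = -15
Natural end conditions: σ_0 = σ_2 = 0.
Solving the tridiagonal system: σ_0 = 0, σ_1 = -3/2, σ_2 = 0.
On [3, 6], S'(x) = b_1 + 2c_1·(x - 3) + 3d_1·(x - 3)² with b_1 = Δ_1 - h_1(2σ_1 + σ_2)/6 = -3/2, c_1 = σ_1/2 = -3/4, d_1 = (σ_2 - σ_1)/(6h_1) = 1/12. So S'(6) = -15/4.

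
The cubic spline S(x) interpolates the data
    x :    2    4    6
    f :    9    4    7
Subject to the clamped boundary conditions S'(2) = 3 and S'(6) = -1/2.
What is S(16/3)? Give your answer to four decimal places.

6.1667

Write M_i for S''(x_i). With h_i = 2, 2 and divided differences Δ_i = -5/2, 3/2, the continuity of S' gives the tridiagonal system
  2·M_0 + 8·M_1 + 2·M_2 = 6(Δ_1 - Δ_0) = 24
Clamped end conditions give two more equations: 2h_0·M_0 + h_0·M_1 = 6(Δ_0 - S'(2)) = -33 and h_1·M_1 + 2h_1·M_2 = 6(S'(6) - Δ_1) = -12.
Hence M_0 = -97/8, M_1 = 31/4, M_2 = -55/8.
On [4, 6], S(x) = 4 - 11/8·(x - 4) + 31/8·(x - 4)² - 39/32·(x - 4)³.
With (x - 4) = 4/3: S(16/3) = 37/6.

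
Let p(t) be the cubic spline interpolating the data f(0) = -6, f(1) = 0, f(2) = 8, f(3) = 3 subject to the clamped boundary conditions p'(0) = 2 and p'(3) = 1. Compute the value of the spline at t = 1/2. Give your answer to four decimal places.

Let m_i = p''(x_i). Step sizes h_i = 1, 1, 1; slopes of the chords Δ_i = (y_(i+1) - y_i)/h_i = 6, 8, -5.
  1·m_0 + 4·m_1 + 1·m_2 = 6(Δ_1 - Δ_0) = 12
  1·m_1 + 4·m_2 + 1·m_3 = 6(Δ_2 - Δ_1) = -78
Clamped end conditions give two more equations: 2h_0·m_0 + h_0·m_1 = 6(Δ_0 - p'(0)) = 24 and h_2·m_2 + 2h_2·m_3 = 6(p'(3) - Δ_2) = 36.
Hence m_0 = 116/15, m_1 = 128/15, m_2 = -448/15, m_3 = 494/15.
On [0, 1], p(t) = -6 + 2·t + 58/15·t² + 2/15·t³.
With t = 1/2: p(1/2) = -241/60.

-4.0167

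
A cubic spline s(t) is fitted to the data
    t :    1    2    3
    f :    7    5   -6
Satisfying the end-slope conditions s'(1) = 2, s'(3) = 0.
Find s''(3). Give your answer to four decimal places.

45.5000

Let M_i = s''(x_i). Step sizes h_i = 1, 1; slopes of the chords Δ_i = (y_(i+1) - y_i)/h_i = -2, -11.
  1·M_0 + 4·M_1 + 1·M_2 = 6(Δ_1 - Δ_0) = -54
Clamped end conditions give two more equations: 2h_0·M_0 + h_0·M_1 = 6(Δ_0 - s'(1)) = -24 and h_1·M_1 + 2h_1·M_2 = 6(s'(3) - Δ_1) = 66.
Hence M_0 = 1/2, M_1 = -25, M_2 = 91/2.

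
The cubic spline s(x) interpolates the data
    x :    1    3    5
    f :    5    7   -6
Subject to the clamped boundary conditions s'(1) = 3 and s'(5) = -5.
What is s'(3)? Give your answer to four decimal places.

Put m_i = s'' at the i-th knot. Here h = (2, 2) and Δ = (1, -13/2), so the interior equations h_(i-1)·m_(i-1) + 2(h_(i-1)+h_i)·m_i + h_i·m_(i+1) = 6(Δ_i − Δ_(i-1)) read
  2·m_0 + 8·m_1 + 2·m_2 = 6(Δ_1 - Δ_0) = -45
Clamped end conditions give two more equations: 2h_0·m_0 + h_0·m_1 = 6(Δ_0 - s'(1)) = -12 and h_1·m_1 + 2h_1·m_2 = 6(s'(5) - Δ_1) = 9.
Forward elimination and back-substitution give m_0 = 5/8, m_1 = -29/4, m_2 = 47/8.
On [3, 5], s'(x) = b_1 + 2c_1·(x - 3) + 3d_1·(x - 3)² with b_1 = Δ_1 - h_1(2m_1 + m_2)/6 = -29/8, c_1 = m_1/2 = -29/8, d_1 = (m_2 - m_1)/(6h_1) = 35/32. So s'(3) = -29/8.

-3.6250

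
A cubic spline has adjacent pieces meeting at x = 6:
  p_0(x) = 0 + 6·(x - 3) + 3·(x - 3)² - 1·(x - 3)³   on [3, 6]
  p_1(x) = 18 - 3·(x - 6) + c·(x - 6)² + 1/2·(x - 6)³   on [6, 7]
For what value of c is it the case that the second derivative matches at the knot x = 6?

-6

p_0''(x) = 6 - 6·(x - 3), so p_0''(6) = -12. On the right, p_1''(6) = 2c, so c = -6.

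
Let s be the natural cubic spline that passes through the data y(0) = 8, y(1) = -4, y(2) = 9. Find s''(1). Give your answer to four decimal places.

37.5000

With σ_i denoting the second derivative at x_i, h_i = 1, 1, and Δ_i = (y_(i+1) − y_i)/h_i = -12, 13:
  1·σ_0 + 4·σ_1 + 1·σ_2 = 6(Δ_1 - Δ_0) = 150
Natural end conditions: σ_0 = σ_2 = 0.
Hence σ_0 = 0, σ_1 = 75/2, σ_2 = 0.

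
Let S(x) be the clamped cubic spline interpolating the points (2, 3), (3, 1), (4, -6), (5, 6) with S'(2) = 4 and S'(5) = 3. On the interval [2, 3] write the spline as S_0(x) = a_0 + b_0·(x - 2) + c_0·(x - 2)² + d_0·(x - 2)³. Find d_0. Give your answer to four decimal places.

Put m_i = S'' at the i-th knot. Here h = (1, 1, 1) and Δ = (-2, -7, 12), so the interior equations h_(i-1)·m_(i-1) + 2(h_(i-1)+h_i)·m_i + h_i·m_(i+1) = 6(Δ_i − Δ_(i-1)) read
  1·m_0 + 4·m_1 + 1·m_2 = 6(Δ_1 - Δ_0) = -30
  1·m_1 + 4·m_2 + 1·m_3 = 6(Δ_2 - Δ_1) = 114
Clamped end conditions give two more equations: 2h_0·m_0 + h_0·m_1 = 6(Δ_0 - S'(2)) = -36 and h_2·m_2 + 2h_2·m_3 = 6(S'(5) - Δ_2) = -54.
Solving: m_0 = -148/15, m_1 = -244/15, m_2 = 674/15, m_3 = -742/15.
On [2, 3], with S_0(x) = a_0 + b_0·(x - 2) + c_0·(x - 2)² + d_0·(x - 2)³: c_0 = m_0/2 = -74/15, d_0 = (m_1 - m_0)/(6h_0) = -16/15, b_0 = Δ_0 - h_0(2m_0 + m_1)/6 = 4.

-1.0667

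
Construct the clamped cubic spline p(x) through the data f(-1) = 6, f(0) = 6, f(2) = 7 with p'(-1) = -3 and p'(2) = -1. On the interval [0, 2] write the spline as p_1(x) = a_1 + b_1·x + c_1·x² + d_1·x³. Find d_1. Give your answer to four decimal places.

-0.1458

With m_i denoting the second derivative at x_i, h_i = 1, 2, and Δ_i = (y_(i+1) − y_i)/h_i = 0, 1/2:
  1·m_0 + 6·m_1 + 2·m_2 = 6(Δ_1 - Δ_0) = 3
Clamped end conditions give two more equations: 2h_0·m_0 + h_0·m_1 = 6(Δ_0 - p'(-1)) = 18 and h_1·m_1 + 2h_1·m_2 = 6(p'(2) - Δ_1) = -9.
Hence m_0 = 55/6, m_1 = -1/3, m_2 = -25/12.
On [0, 2], with p_1(x) = a_1 + b_1·x + c_1·x² + d_1·x³: c_1 = m_1/2 = -1/6, d_1 = (m_2 - m_1)/(6h_1) = -7/48, b_1 = Δ_1 - h_1(2m_1 + m_2)/6 = 17/12.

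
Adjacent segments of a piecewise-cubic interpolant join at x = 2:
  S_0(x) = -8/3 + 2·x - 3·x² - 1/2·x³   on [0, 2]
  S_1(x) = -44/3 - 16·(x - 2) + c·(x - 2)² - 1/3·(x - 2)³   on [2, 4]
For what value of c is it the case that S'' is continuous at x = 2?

-6

S_0''(x) = -6 - 3·x, so S_0''(2) = -12. On the right, S_1''(2) = 2c, so c = -6.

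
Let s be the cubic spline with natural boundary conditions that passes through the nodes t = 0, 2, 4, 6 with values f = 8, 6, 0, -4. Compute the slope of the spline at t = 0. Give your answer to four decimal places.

-0.4000

Write M_i for s''(x_i). With h_i = 2, 2, 2 and divided differences Δ_i = -1, -3, -2, the continuity of s' gives the tridiagonal system
  2·M_0 + 8·M_1 + 2·M_2 = 6(Δ_1 - Δ_0) = -12
  2·M_1 + 8·M_2 + 2·M_3 = 6(Δ_2 - Δ_1) = 6
Natural end conditions: M_0 = M_3 = 0.
Forward elimination and back-substitution give M_0 = 0, M_1 = -9/5, M_2 = 6/5, M_3 = 0.
On [0, 2], s'(t) = b_0 + 2c_0·t + 3d_0·t² with b_0 = Δ_0 - h_0(2M_0 + M_1)/6 = -2/5, c_0 = M_0/2 = 0, d_0 = (M_1 - M_0)/(6h_0) = -3/20. So s'(0) = -2/5.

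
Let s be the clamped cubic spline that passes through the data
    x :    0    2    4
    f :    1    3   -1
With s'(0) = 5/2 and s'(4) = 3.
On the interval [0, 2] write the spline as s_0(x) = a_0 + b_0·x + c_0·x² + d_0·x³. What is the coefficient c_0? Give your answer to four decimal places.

Put M_i = s'' at the i-th knot. Here h = (2, 2) and Δ = (1, -2), so the interior equations h_(i-1)·M_(i-1) + 2(h_(i-1)+h_i)·M_i + h_i·M_(i+1) = 6(Δ_i − Δ_(i-1)) read
  2·M_0 + 8·M_1 + 2·M_2 = 6(Δ_1 - Δ_0) = -18
Clamped end conditions give two more equations: 2h_0·M_0 + h_0·M_1 = 6(Δ_0 - s'(0)) = -9 and h_1·M_1 + 2h_1·M_2 = 6(s'(4) - Δ_1) = 30.
Forward elimination and back-substitution give M_0 = 1/8, M_1 = -19/4, M_2 = 79/8.
On [0, 2], with s_0(x) = a_0 + b_0·x + c_0·x² + d_0·x³: c_0 = M_0/2 = 1/16, d_0 = (M_1 - M_0)/(6h_0) = -13/32, b_0 = Δ_0 - h_0(2M_0 + M_1)/6 = 5/2.

0.0625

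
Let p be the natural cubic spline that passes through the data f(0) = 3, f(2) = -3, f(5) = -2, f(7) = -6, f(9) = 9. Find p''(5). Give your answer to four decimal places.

-3.9826

Let m_i = p''(x_i). Step sizes h_i = 2, 3, 2, 2; slopes of the chords Δ_i = (y_(i+1) - y_i)/h_i = -3, 1/3, -2, 15/2.
  2·m_0 + 10·m_1 + 3·m_2 = 6(Δ_1 - Δ_0) = 20
  3·m_1 + 10·m_2 + 2·m_3 = 6(Δ_2 - Δ_1) = -14
  2·m_2 + 8·m_3 + 2·m_4 = 6(Δ_3 - Δ_2) = 57
Natural end conditions: m_0 = m_4 = 0.
Solving: m_0 = 0, m_1 = 1099/344, m_2 = -685/172, m_3 = 5587/688, m_4 = 0.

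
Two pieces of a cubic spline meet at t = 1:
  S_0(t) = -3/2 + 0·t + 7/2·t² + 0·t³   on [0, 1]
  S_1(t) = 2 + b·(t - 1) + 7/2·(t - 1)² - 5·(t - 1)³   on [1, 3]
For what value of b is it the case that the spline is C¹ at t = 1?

7

S_0'(t) = 0 + 7·t + 0·t², so S_0'(1) = 7. On the right, S_1'(1) = b, so b = 7.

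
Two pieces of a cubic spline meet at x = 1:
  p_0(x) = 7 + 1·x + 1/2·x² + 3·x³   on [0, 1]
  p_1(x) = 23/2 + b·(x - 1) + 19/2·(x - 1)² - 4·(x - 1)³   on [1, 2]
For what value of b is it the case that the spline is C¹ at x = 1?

p_0'(x) = 1 + 1·x + 9·x², so p_0'(1) = 11. On the right, p_1'(1) = b, so b = 11.

11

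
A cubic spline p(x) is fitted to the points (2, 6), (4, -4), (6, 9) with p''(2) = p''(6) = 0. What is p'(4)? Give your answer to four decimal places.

Write σ_i for p''(x_i). With h_i = 2, 2 and divided differences Δ_i = -5, 13/2, the continuity of p' gives the tridiagonal system
  2·σ_0 + 8·σ_1 + 2·σ_2 = 6(Δ_1 - Δ_0) = 69
Natural end conditions: σ_0 = σ_2 = 0.
Hence σ_0 = 0, σ_1 = 69/8, σ_2 = 0.
On [4, 6], p'(x) = b_1 + 2c_1·(x - 4) + 3d_1·(x - 4)² with b_1 = Δ_1 - h_1(2σ_1 + σ_2)/6 = 3/4, c_1 = σ_1/2 = 69/16, d_1 = (σ_2 - σ_1)/(6h_1) = -23/32. So p'(4) = 3/4.

0.7500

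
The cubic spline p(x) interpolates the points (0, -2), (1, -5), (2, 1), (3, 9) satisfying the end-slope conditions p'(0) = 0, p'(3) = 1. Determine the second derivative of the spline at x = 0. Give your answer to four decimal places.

Let σ_i = p''(x_i). Step sizes h_i = 1, 1, 1; slopes of the chords Δ_i = (y_(i+1) - y_i)/h_i = -3, 6, 8.
  1·σ_0 + 4·σ_1 + 1·σ_2 = 6(Δ_1 - Δ_0) = 54
  1·σ_1 + 4·σ_2 + 1·σ_3 = 6(Δ_2 - Δ_1) = 12
Clamped end conditions give two more equations: 2h_0·σ_0 + h_0·σ_1 = 6(Δ_0 - p'(0)) = -18 and h_2·σ_2 + 2h_2·σ_3 = 6(p'(3) - Δ_2) = -42.
Solving the tridiagonal system: σ_0 = -52/3, σ_1 = 50/3, σ_2 = 14/3, σ_3 = -70/3.

-17.3333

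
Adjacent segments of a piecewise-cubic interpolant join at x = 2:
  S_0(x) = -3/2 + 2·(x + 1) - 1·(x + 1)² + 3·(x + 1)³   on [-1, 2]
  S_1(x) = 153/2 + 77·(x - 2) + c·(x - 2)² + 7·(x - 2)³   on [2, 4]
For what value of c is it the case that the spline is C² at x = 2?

26

S_0''(x) = -2 + 18·(x + 1), so S_0''(2) = 52. On the right, S_1''(2) = 2c, so c = 26.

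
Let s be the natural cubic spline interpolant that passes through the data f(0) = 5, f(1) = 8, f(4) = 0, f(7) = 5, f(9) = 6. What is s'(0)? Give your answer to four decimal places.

Put M_i = s'' at the i-th knot. Here h = (1, 3, 3, 2) and Δ = (3, -8/3, 5/3, 1/2), so the interior equations h_(i-1)·M_(i-1) + 2(h_(i-1)+h_i)·M_i + h_i·M_(i+1) = 6(Δ_i − Δ_(i-1)) read
  1·M_0 + 8·M_1 + 3·M_2 = 6(Δ_1 - Δ_0) = -34
  3·M_1 + 12·M_2 + 3·M_3 = 6(Δ_2 - Δ_1) = 26
  3·M_2 + 10·M_3 + 2·M_4 = 6(Δ_3 - Δ_2) = -7
Natural end conditions: M_0 = M_4 = 0.
Hence M_0 = 0, M_1 = -81/14, M_2 = 86/21, M_3 = -27/14, M_4 = 0.
On [0, 1], s'(x) = b_0 + 2c_0·x + 3d_0·x² with b_0 = Δ_0 - h_0(2M_0 + M_1)/6 = 111/28, c_0 = M_0/2 = 0, d_0 = (M_1 - M_0)/(6h_0) = -27/28. So s'(0) = 111/28.

3.9643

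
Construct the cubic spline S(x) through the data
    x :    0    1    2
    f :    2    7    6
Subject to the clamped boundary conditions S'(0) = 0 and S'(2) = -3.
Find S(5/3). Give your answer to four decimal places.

Let m_i = S''(x_i). Step sizes h_i = 1, 1; slopes of the chords Δ_i = (y_(i+1) - y_i)/h_i = 5, -1.
  1·m_0 + 4·m_1 + 1·m_2 = 6(Δ_1 - Δ_0) = -36
Clamped end conditions give two more equations: 2h_0·m_0 + h_0·m_1 = 6(Δ_0 - S'(0)) = 30 and h_1·m_1 + 2h_1·m_2 = 6(S'(2) - Δ_1) = -12.
Hence m_0 = 45/2, m_1 = -15, m_2 = 3/2.
On [1, 2], S(x) = 7 + 15/4·(x - 1) - 15/2·(x - 1)² + 11/4·(x - 1)³.
With (x - 1) = 2/3: S(5/3) = 377/54.

6.9815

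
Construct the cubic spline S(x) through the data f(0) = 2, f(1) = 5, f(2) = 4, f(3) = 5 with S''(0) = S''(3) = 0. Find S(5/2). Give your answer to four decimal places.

Let M_i = S''(x_i). Step sizes h_i = 1, 1, 1; slopes of the chords Δ_i = (y_(i+1) - y_i)/h_i = 3, -1, 1.
  1·M_0 + 4·M_1 + 1·M_2 = 6(Δ_1 - Δ_0) = -24
  1·M_1 + 4·M_2 + 1·M_3 = 6(Δ_2 - Δ_1) = 12
Natural end conditions: M_0 = M_3 = 0.
Solving the tridiagonal system: M_0 = 0, M_1 = -36/5, M_2 = 24/5, M_3 = 0.
On [2, 3], S(x) = 4 - 3/5·(x - 2) + 12/5·(x - 2)² - 4/5·(x - 2)³.
With (x - 2) = 1/2: S(5/2) = 21/5.

4.2000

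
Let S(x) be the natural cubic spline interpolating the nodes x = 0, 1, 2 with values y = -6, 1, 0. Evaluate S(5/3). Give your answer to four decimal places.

0.9259

Write σ_i for S''(x_i). With h_i = 1, 1 and divided differences Δ_i = 7, -1, the continuity of S' gives the tridiagonal system
  1·σ_0 + 4·σ_1 + 1·σ_2 = 6(Δ_1 - Δ_0) = -48
Natural end conditions: σ_0 = σ_2 = 0.
Solving: σ_0 = 0, σ_1 = -12, σ_2 = 0.
On [1, 2], S(x) = 1 + 3·(x - 1) - 6·(x - 1)² + 2·(x - 1)³.
With (x - 1) = 2/3: S(5/3) = 25/27.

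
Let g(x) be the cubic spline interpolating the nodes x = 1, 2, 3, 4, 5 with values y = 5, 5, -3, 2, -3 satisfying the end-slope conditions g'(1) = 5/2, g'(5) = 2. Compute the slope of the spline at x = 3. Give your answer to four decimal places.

Put m_i = g'' at the i-th knot. Here h = (1, 1, 1, 1) and Δ = (0, -8, 5, -5), so the interior equations h_(i-1)·m_(i-1) + 2(h_(i-1)+h_i)·m_i + h_i·m_(i+1) = 6(Δ_i − Δ_(i-1)) read
  1·m_0 + 4·m_1 + 1·m_2 = 6(Δ_1 - Δ_0) = -48
  1·m_1 + 4·m_2 + 1·m_3 = 6(Δ_2 - Δ_1) = 78
  1·m_2 + 4·m_3 + 1·m_4 = 6(Δ_3 - Δ_2) = -60
Clamped end conditions give two more equations: 2h_0·m_0 + h_0·m_1 = 6(Δ_0 - g'(1)) = -15 and h_3·m_3 + 2h_3·m_4 = 6(g'(5) - Δ_3) = 42.
Solving: m_0 = 167/56, m_1 = -587/28, m_2 = 263/8, m_3 = -911/28, m_4 = 2087/56.
On [3, 4], g'(x) = b_2 + 2c_2·(x - 3) + 3d_2·(x - 3)² with b_2 = Δ_2 - h_2(2m_2 + m_3)/6 = -15/28, c_2 = m_2/2 = 263/16, d_2 = (m_3 - m_2)/(6h_2) = -1221/112. So g'(3) = -15/28.

-0.5357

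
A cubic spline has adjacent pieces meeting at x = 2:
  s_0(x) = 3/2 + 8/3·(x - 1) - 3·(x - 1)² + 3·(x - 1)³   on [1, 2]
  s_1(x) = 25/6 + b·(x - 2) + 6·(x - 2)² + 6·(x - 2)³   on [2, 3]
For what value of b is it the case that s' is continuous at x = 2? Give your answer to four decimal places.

s_0'(x) = 8/3 - 6·(x - 1) + 9·(x - 1)², so s_0'(2) = 17/3. On the right, s_1'(2) = b, so b = 17/3.

5.6667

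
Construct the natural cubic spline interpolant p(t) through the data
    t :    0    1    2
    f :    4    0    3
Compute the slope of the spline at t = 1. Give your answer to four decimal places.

-0.5000

Put σ_i = p'' at the i-th knot. Here h = (1, 1) and Δ = (-4, 3), so the interior equations h_(i-1)·σ_(i-1) + 2(h_(i-1)+h_i)·σ_i + h_i·σ_(i+1) = 6(Δ_i − Δ_(i-1)) read
  1·σ_0 + 4·σ_1 + 1·σ_2 = 6(Δ_1 - Δ_0) = 42
Natural end conditions: σ_0 = σ_2 = 0.
Solving the tridiagonal system: σ_0 = 0, σ_1 = 21/2, σ_2 = 0.
On [1, 2], p'(t) = b_1 + 2c_1·(t - 1) + 3d_1·(t - 1)² with b_1 = Δ_1 - h_1(2σ_1 + σ_2)/6 = -1/2, c_1 = σ_1/2 = 21/4, d_1 = (σ_2 - σ_1)/(6h_1) = -7/4. So p'(1) = -1/2.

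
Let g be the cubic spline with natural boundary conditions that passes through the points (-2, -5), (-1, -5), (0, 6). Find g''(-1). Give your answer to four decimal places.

16.5000

Let m_i = g''(x_i). Step sizes h_i = 1, 1; slopes of the chords Δ_i = (y_(i+1) - y_i)/h_i = 0, 11.
  1·m_0 + 4·m_1 + 1·m_2 = 6(Δ_1 - Δ_0) = 66
Natural end conditions: m_0 = m_2 = 0.
Solving: m_0 = 0, m_1 = 33/2, m_2 = 0.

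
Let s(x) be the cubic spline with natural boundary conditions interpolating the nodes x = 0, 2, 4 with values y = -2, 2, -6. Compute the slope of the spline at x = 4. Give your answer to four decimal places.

Write m_i for s''(x_i). With h_i = 2, 2 and divided differences Δ_i = 2, -4, the continuity of s' gives the tridiagonal system
  2·m_0 + 8·m_1 + 2·m_2 = 6(Δ_1 - Δ_0) = -36
Natural end conditions: m_0 = m_2 = 0.
Solving: m_0 = 0, m_1 = -9/2, m_2 = 0.
On [2, 4], s'(x) = b_1 + 2c_1·(x - 2) + 3d_1·(x - 2)² with b_1 = Δ_1 - h_1(2m_1 + m_2)/6 = -1, c_1 = m_1/2 = -9/4, d_1 = (m_2 - m_1)/(6h_1) = 3/8. So s'(4) = -11/2.

-5.5000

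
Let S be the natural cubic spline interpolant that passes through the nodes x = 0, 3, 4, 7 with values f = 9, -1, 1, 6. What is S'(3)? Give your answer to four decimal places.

0.7619

With M_i denoting the second derivative at x_i, h_i = 3, 1, 3, and Δ_i = (y_(i+1) − y_i)/h_i = -10/3, 2, 5/3:
  3·M_0 + 8·M_1 + 1·M_2 = 6(Δ_1 - Δ_0) = 32
  1·M_1 + 8·M_2 + 3·M_3 = 6(Δ_2 - Δ_1) = -2
Natural end conditions: M_0 = M_3 = 0.
Forward elimination and back-substitution give M_0 = 0, M_1 = 86/21, M_2 = -16/21, M_3 = 0.
On [3, 4], S'(x) = b_1 + 2c_1·(x - 3) + 3d_1·(x - 3)² with b_1 = Δ_1 - h_1(2M_1 + M_2)/6 = 16/21, c_1 = M_1/2 = 43/21, d_1 = (M_2 - M_1)/(6h_1) = -17/21. So S'(3) = 16/21.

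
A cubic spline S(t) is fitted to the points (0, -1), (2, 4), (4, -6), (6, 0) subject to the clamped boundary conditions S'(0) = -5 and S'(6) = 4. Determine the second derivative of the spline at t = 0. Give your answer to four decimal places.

Put m_i = S'' at the i-th knot. Here h = (2, 2, 2) and Δ = (5/2, -5, 3), so the interior equations h_(i-1)·m_(i-1) + 2(h_(i-1)+h_i)·m_i + h_i·m_(i+1) = 6(Δ_i − Δ_(i-1)) read
  2·m_0 + 8·m_1 + 2·m_2 = 6(Δ_1 - Δ_0) = -45
  2·m_1 + 8·m_2 + 2·m_3 = 6(Δ_2 - Δ_1) = 48
Clamped end conditions give two more equations: 2h_0·m_0 + h_0·m_1 = 6(Δ_0 - S'(0)) = 45 and h_2·m_2 + 2h_2·m_3 = 6(S'(6) - Δ_2) = 6.
Solving the tridiagonal system: m_0 = 35/2, m_1 = -25/2, m_2 = 10, m_3 = -7/2.

17.5000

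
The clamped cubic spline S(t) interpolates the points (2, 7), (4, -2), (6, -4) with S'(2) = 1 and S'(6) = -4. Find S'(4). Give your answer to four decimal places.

With M_i denoting the second derivative at x_i, h_i = 2, 2, and Δ_i = (y_(i+1) − y_i)/h_i = -9/2, -1:
  2·M_0 + 8·M_1 + 2·M_2 = 6(Δ_1 - Δ_0) = 21
Clamped end conditions give two more equations: 2h_0·M_0 + h_0·M_1 = 6(Δ_0 - S'(2)) = -33 and h_1·M_1 + 2h_1·M_2 = 6(S'(6) - Δ_1) = -18.
Solving: M_0 = -97/8, M_1 = 31/4, M_2 = -67/8.
On [4, 6], S'(t) = b_1 + 2c_1·(t - 4) + 3d_1·(t - 4)² with b_1 = Δ_1 - h_1(2M_1 + M_2)/6 = -27/8, c_1 = M_1/2 = 31/8, d_1 = (M_2 - M_1)/(6h_1) = -43/32. So S'(4) = -27/8.

-3.3750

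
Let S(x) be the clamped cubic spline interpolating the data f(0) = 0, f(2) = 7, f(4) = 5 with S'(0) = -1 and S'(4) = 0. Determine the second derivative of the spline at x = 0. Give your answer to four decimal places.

10.3750

Write M_i for S''(x_i). With h_i = 2, 2 and divided differences Δ_i = 7/2, -1, the continuity of S' gives the tridiagonal system
  2·M_0 + 8·M_1 + 2·M_2 = 6(Δ_1 - Δ_0) = -27
Clamped end conditions give two more equations: 2h_0·M_0 + h_0·M_1 = 6(Δ_0 - S'(0)) = 27 and h_1·M_1 + 2h_1·M_2 = 6(S'(4) - Δ_1) = 6.
Solving: M_0 = 83/8, M_1 = -29/4, M_2 = 41/8.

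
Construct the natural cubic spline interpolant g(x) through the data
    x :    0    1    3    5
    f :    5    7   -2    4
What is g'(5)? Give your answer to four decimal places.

5.6364

With M_i denoting the second derivative at x_i, h_i = 1, 2, 2, and Δ_i = (y_(i+1) − y_i)/h_i = 2, -9/2, 3:
  1·M_0 + 6·M_1 + 2·M_2 = 6(Δ_1 - Δ_0) = -39
  2·M_1 + 8·M_2 + 2·M_3 = 6(Δ_2 - Δ_1) = 45
Natural end conditions: M_0 = M_3 = 0.
Hence M_0 = 0, M_1 = -201/22, M_2 = 87/11, M_3 = 0.
On [3, 5], g'(x) = b_2 + 2c_2·(x - 3) + 3d_2·(x - 3)² with b_2 = Δ_2 - h_2(2M_2 + M_3)/6 = -25/11, c_2 = M_2/2 = 87/22, d_2 = (M_3 - M_2)/(6h_2) = -29/44. So g'(5) = 62/11.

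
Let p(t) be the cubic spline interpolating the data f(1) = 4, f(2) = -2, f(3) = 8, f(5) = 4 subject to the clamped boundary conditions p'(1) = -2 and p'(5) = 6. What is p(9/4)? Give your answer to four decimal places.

-0.5568

Put m_i = p'' at the i-th knot. Here h = (1, 1, 2) and Δ = (-6, 10, -2), so the interior equations h_(i-1)·m_(i-1) + 2(h_(i-1)+h_i)·m_i + h_i·m_(i+1) = 6(Δ_i − Δ_(i-1)) read
  1·m_0 + 4·m_1 + 1·m_2 = 6(Δ_1 - Δ_0) = 96
  1·m_1 + 6·m_2 + 2·m_3 = 6(Δ_2 - Δ_1) = -72
Clamped end conditions give two more equations: 2h_0·m_0 + h_0·m_1 = 6(Δ_0 - p'(1)) = -24 and h_2·m_2 + 2h_2·m_3 = 6(p'(5) - Δ_2) = 48.
Solving: m_0 = -344/11, m_1 = 424/11, m_2 = -296/11, m_3 = 280/11.
On [2, 3], p(t) = -2 + 18/11·(t - 2) + 212/11·(t - 2)² - 120/11·(t - 2)³.
With (t - 2) = 1/4: p(9/4) = -49/88.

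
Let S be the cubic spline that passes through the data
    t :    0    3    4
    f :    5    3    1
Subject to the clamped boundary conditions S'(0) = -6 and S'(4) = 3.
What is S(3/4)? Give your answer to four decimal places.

2.5605

Write M_i for S''(x_i). With h_i = 3, 1 and divided differences Δ_i = -2/3, -2, the continuity of S' gives the tridiagonal system
  3·M_0 + 8·M_1 + 1·M_2 = 6(Δ_1 - Δ_0) = -8
Clamped end conditions give two more equations: 2h_0·M_0 + h_0·M_1 = 6(Δ_0 - S'(0)) = 32 and h_1·M_1 + 2h_1·M_2 = 6(S'(4) - Δ_1) = 30.
Solving the tridiagonal system: M_0 = 103/12, M_1 = -13/2, M_2 = 73/4.
On [0, 3], S(t) = 5 - 6·t + 103/24·t² - 181/216·t³.
With t = 3/4: S(3/4) = 1311/512.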